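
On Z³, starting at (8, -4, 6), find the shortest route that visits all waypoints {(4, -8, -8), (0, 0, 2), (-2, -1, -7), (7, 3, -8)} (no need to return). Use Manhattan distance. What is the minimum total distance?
56
(one optimal route: (8, -4, 6) → (0, 0, 2) → (-2, -1, -7) → (4, -8, -8) → (7, 3, -8))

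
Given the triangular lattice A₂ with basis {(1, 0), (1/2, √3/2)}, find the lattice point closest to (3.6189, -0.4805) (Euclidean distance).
(3.5, -0.866)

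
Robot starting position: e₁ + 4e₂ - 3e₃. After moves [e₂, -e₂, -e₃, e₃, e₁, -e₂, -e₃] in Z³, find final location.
(2, 3, -4)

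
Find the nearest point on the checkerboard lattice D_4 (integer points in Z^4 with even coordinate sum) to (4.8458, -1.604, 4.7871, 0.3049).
(5, -2, 5, 0)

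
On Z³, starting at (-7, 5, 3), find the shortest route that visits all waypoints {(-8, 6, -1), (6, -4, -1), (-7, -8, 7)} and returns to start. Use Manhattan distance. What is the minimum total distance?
72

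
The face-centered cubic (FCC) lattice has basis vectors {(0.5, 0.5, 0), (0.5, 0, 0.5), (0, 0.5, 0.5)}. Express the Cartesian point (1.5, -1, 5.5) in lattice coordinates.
-5b₁ + 8b₂ + 3b₃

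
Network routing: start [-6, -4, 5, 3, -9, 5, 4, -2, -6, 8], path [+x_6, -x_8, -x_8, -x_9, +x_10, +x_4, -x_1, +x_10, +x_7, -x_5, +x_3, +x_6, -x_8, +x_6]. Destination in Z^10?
(-7, -4, 6, 4, -10, 8, 5, -5, -7, 10)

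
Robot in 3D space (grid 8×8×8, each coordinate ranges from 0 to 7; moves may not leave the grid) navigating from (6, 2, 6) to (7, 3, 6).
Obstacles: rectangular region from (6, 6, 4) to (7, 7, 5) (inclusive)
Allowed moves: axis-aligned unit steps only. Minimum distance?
2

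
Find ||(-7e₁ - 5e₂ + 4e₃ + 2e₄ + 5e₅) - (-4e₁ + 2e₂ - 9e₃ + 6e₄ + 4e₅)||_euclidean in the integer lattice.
15.6205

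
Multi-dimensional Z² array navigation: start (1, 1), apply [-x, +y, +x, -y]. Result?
(1, 1)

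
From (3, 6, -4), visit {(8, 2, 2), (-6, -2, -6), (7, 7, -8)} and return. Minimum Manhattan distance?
70
(one optimal route: (3, 6, -4) → (-6, -2, -6) → (8, 2, 2) → (7, 7, -8) → (3, 6, -4))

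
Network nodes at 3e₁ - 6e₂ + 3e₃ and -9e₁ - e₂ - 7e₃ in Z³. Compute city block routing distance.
27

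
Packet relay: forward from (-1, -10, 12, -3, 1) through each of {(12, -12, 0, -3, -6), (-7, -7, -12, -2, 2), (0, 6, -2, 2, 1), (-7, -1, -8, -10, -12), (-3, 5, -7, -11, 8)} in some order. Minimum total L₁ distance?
171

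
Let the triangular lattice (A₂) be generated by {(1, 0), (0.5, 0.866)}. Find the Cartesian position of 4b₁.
(4, 0)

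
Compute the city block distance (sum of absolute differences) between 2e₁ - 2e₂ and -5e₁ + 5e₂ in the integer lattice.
14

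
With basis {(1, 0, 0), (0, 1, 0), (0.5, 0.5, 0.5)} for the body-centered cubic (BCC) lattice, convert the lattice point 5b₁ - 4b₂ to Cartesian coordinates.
(5, -4, 0)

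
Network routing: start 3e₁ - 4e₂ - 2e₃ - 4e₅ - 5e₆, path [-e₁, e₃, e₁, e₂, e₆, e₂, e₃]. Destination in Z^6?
(3, -2, 0, 0, -4, -4)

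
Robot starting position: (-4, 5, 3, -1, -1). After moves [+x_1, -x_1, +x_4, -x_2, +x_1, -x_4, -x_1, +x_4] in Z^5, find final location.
(-4, 4, 3, 0, -1)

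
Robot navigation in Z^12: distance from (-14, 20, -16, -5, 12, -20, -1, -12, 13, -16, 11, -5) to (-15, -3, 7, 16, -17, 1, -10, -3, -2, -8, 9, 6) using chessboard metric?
29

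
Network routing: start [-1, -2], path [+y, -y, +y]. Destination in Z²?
(-1, -1)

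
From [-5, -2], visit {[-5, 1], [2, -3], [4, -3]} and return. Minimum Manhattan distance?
26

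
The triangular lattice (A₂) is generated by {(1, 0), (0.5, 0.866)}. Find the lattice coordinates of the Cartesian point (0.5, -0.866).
b₁ - b₂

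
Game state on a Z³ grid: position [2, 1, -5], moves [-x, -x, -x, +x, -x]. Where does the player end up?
(-1, 1, -5)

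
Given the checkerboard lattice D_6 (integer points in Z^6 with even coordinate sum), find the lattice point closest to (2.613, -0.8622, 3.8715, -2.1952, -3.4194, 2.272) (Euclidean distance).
(3, -1, 4, -2, -4, 2)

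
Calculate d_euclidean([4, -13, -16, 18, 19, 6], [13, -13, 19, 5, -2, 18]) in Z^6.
45.3872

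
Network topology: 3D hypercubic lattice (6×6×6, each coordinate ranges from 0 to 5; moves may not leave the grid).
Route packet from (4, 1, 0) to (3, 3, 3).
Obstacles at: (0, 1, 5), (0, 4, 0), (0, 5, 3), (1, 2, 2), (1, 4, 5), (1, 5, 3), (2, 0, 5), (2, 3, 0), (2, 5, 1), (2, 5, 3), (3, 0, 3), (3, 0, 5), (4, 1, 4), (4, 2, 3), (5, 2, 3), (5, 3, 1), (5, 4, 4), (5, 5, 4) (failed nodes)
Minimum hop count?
6
(one shortest path: (4, 1, 0) → (3, 1, 0) → (3, 2, 0) → (3, 3, 0) → (3, 3, 1) → (3, 3, 2) → (3, 3, 3))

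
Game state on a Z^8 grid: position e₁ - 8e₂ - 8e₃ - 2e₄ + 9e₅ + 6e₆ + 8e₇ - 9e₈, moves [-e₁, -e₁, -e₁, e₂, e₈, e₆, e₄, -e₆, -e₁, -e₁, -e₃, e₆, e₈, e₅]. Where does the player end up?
(-4, -7, -9, -1, 10, 7, 8, -7)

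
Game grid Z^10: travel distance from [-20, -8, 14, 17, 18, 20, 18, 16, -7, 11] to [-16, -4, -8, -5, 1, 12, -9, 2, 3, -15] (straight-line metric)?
55.263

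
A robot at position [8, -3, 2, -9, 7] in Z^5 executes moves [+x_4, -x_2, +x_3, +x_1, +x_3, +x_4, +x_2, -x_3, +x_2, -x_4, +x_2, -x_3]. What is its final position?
(9, -1, 2, -8, 7)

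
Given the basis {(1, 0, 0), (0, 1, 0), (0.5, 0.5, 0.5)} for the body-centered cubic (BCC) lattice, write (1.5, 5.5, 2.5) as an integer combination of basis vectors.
-b₁ + 3b₂ + 5b₃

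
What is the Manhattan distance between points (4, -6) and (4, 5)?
11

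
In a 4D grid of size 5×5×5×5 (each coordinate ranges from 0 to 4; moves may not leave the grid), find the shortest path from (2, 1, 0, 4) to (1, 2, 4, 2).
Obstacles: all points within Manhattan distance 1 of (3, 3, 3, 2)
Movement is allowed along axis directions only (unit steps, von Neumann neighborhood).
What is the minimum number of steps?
8
(one shortest path: (2, 1, 0, 4) → (1, 1, 0, 4) → (1, 2, 0, 4) → (1, 2, 1, 4) → (1, 2, 2, 4) → (1, 2, 3, 4) → (1, 2, 4, 4) → (1, 2, 4, 3) → (1, 2, 4, 2))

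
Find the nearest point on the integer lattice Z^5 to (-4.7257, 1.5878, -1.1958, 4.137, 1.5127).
(-5, 2, -1, 4, 2)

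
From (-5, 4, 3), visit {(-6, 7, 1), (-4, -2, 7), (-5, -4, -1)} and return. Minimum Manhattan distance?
42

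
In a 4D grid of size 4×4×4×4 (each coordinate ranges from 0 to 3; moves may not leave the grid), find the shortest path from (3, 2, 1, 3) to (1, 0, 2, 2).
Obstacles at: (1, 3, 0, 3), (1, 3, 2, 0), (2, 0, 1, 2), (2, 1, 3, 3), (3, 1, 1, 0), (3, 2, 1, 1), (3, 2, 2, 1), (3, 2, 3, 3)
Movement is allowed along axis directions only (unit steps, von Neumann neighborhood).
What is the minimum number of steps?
6
(one shortest path: (3, 2, 1, 3) → (2, 2, 1, 3) → (1, 2, 1, 3) → (1, 1, 1, 3) → (1, 0, 1, 3) → (1, 0, 2, 3) → (1, 0, 2, 2))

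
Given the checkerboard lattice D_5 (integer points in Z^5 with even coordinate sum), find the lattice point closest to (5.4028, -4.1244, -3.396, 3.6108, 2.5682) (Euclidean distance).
(5, -4, -3, 4, 2)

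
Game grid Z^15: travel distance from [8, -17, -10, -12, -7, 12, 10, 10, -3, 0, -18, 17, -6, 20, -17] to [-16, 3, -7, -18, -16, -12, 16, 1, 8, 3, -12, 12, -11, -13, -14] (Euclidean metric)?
55.7584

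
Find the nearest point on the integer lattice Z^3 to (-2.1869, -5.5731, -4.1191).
(-2, -6, -4)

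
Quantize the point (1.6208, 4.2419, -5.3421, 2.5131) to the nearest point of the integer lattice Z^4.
(2, 4, -5, 3)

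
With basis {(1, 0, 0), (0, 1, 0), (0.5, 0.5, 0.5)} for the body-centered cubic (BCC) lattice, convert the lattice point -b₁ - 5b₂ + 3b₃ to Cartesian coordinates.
(0.5, -3.5, 1.5)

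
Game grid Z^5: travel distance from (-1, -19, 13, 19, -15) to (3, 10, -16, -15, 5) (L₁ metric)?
116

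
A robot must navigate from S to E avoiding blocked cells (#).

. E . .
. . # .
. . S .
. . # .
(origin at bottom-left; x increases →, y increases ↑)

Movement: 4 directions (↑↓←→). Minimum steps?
3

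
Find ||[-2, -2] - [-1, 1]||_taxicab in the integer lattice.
4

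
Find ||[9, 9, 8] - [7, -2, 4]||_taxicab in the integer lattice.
17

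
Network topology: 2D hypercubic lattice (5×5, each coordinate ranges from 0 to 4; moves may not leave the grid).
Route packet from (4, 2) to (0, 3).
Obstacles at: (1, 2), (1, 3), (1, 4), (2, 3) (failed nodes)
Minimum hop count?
7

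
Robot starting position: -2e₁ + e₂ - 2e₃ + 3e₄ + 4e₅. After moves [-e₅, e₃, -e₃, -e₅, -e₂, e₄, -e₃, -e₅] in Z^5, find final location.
(-2, 0, -3, 4, 1)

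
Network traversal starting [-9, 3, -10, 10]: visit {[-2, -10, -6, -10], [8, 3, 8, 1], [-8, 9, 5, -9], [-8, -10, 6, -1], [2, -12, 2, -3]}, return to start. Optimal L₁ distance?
190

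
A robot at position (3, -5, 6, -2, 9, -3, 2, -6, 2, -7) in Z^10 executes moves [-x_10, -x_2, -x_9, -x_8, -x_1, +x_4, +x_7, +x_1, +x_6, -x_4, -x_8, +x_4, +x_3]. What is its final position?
(3, -6, 7, -1, 9, -2, 3, -8, 1, -8)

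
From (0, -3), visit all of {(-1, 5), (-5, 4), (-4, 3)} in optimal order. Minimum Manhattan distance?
16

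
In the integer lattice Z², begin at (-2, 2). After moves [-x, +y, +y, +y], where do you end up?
(-3, 5)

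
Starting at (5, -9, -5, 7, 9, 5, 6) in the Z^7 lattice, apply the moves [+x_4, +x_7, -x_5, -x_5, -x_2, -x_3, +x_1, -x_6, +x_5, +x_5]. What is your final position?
(6, -10, -6, 8, 9, 4, 7)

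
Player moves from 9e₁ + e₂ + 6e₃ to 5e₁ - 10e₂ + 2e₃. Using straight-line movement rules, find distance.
12.3693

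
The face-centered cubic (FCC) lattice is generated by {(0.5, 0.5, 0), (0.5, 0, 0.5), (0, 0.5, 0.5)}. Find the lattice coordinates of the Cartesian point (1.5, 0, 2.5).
-b₁ + 4b₂ + b₃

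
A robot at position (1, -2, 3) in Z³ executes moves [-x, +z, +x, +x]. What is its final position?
(2, -2, 4)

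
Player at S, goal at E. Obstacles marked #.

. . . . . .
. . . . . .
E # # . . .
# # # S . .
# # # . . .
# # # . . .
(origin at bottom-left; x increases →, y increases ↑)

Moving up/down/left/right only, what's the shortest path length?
6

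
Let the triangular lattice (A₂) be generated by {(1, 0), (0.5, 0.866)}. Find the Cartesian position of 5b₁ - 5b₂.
(2.5, -4.33)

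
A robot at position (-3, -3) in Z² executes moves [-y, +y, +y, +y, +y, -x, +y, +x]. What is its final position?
(-3, 1)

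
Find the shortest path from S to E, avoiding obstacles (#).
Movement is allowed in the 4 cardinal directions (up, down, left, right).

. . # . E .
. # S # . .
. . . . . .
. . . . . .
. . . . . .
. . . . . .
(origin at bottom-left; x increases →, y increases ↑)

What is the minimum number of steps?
5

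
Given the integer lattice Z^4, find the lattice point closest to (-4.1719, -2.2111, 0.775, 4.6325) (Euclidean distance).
(-4, -2, 1, 5)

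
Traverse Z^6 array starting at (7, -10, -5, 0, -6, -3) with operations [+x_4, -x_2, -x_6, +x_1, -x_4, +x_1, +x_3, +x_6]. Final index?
(9, -11, -4, 0, -6, -3)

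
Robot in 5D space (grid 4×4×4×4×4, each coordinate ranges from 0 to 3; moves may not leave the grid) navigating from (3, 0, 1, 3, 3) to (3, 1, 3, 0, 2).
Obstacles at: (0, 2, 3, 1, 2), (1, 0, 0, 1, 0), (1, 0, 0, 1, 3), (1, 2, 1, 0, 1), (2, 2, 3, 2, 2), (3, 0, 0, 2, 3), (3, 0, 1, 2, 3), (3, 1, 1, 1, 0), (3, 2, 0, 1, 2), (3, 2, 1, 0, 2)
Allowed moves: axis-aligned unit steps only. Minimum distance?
7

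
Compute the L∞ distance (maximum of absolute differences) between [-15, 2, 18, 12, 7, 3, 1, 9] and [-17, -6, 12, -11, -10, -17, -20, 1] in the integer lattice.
23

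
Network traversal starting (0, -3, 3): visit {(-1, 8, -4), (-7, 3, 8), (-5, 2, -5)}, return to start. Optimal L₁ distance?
64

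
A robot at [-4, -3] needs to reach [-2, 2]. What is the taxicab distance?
7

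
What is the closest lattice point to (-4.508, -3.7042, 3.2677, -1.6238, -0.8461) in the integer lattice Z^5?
(-5, -4, 3, -2, -1)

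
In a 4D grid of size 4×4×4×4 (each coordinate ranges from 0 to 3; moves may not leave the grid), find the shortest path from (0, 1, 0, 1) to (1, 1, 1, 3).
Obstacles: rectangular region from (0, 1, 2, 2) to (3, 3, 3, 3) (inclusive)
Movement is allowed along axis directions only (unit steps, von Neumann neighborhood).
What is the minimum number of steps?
4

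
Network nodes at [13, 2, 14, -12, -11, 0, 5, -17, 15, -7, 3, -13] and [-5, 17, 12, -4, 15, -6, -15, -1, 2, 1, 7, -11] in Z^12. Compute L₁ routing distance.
138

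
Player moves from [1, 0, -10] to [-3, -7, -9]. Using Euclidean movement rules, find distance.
8.12404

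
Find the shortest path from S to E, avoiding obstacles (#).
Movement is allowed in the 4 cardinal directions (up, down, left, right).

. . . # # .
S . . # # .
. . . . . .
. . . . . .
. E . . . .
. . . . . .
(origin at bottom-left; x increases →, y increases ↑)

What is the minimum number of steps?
4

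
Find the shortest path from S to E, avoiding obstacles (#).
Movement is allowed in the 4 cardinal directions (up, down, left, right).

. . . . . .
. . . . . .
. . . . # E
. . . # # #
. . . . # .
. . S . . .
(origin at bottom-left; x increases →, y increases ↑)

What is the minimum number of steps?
8
(one shortest path: (2, 0) → (2, 1) → (2, 2) → (2, 3) → (3, 3) → (3, 4) → (4, 4) → (5, 4) → (5, 3))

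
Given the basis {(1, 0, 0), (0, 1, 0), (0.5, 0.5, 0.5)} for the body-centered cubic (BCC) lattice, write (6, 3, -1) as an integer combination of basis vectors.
7b₁ + 4b₂ - 2b₃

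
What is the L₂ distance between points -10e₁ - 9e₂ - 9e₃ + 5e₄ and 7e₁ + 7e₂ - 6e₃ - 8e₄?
26.8887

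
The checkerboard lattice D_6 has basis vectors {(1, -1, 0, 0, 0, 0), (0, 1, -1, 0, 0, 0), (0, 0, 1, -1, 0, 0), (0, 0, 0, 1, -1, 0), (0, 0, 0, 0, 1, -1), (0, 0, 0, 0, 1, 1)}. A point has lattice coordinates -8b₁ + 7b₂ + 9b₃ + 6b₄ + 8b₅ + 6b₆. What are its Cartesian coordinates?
(-8, 15, 2, -3, 8, -2)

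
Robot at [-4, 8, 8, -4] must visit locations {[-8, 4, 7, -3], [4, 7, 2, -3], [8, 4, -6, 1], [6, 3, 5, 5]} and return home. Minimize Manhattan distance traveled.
88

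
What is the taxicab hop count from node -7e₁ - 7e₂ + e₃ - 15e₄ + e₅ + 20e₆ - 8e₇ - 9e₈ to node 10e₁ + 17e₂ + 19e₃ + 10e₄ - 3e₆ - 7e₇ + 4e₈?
122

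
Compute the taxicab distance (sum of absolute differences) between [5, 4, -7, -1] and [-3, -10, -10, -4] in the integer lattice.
28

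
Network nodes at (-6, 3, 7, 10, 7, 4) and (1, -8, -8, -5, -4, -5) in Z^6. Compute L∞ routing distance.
15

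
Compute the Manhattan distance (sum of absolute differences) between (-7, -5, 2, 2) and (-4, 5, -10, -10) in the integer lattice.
37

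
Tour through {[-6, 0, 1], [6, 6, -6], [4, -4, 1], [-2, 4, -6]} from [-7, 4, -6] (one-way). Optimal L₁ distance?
48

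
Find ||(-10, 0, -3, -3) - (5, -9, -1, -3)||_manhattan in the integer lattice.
26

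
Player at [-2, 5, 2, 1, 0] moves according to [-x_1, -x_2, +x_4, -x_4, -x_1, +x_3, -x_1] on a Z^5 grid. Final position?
(-5, 4, 3, 1, 0)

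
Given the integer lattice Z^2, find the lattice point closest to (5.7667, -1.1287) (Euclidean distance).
(6, -1)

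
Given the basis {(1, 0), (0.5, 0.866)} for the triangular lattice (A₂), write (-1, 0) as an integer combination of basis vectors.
-b₁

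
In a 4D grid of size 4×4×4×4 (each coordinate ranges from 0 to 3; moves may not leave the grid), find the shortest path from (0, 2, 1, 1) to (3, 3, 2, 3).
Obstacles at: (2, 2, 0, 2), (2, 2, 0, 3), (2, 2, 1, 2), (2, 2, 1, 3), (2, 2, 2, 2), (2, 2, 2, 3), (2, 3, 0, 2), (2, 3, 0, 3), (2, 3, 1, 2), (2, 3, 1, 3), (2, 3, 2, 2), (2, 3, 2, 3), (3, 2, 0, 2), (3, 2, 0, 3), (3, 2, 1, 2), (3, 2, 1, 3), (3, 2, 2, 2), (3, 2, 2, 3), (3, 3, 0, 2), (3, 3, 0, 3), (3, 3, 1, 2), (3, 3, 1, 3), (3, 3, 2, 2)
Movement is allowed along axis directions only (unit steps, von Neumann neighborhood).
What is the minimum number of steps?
9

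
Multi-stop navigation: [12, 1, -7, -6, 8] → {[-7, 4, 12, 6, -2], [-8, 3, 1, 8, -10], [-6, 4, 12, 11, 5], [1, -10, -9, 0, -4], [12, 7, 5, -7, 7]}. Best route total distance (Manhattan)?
150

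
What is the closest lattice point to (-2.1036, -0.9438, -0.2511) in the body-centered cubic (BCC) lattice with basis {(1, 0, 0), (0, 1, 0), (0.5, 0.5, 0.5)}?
(-2, -1, 0)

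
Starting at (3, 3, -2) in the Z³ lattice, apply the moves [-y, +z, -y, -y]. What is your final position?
(3, 0, -1)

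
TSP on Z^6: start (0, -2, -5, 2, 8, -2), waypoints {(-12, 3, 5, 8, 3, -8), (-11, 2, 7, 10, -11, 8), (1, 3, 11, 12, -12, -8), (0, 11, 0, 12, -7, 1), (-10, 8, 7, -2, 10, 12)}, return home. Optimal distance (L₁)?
250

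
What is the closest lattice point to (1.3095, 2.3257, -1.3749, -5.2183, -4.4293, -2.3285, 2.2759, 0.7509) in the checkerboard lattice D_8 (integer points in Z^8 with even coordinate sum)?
(1, 2, -1, -5, -4, -2, 2, 1)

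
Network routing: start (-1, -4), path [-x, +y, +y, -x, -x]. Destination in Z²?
(-4, -2)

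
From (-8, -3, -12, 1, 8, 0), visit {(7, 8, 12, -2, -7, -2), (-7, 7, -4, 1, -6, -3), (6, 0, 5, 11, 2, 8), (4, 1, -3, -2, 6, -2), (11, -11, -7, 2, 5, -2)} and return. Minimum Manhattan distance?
224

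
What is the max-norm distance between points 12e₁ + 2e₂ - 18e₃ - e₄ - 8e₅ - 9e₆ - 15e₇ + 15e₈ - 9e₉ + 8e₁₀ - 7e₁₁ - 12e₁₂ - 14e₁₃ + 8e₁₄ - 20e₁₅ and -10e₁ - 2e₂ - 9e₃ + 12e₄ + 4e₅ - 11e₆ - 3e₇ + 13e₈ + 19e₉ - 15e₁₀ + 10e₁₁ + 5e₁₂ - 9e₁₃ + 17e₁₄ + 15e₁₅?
35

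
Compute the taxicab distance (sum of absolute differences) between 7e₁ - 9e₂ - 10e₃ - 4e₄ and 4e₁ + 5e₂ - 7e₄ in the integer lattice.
30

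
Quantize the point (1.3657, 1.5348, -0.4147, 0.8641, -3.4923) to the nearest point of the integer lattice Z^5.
(1, 2, 0, 1, -3)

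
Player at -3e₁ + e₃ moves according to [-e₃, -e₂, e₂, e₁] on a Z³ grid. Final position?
(-2, 0, 0)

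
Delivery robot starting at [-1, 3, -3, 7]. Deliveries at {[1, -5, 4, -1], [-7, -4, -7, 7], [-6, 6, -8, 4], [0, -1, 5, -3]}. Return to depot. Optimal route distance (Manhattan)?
90
(one optimal route: (-1, 3, -3, 7) → (-6, 6, -8, 4) → (-7, -4, -7, 7) → (1, -5, 4, -1) → (0, -1, 5, -3) → (-1, 3, -3, 7))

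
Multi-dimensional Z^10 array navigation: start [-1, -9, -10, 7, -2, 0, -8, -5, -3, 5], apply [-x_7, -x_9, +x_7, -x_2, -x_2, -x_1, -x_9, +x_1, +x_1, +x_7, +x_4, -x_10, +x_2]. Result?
(0, -10, -10, 8, -2, 0, -7, -5, -5, 4)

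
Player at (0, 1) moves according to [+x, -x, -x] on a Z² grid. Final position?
(-1, 1)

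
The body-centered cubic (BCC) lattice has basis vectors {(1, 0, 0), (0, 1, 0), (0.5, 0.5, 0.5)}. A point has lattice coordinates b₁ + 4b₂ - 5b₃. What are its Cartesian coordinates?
(-1.5, 1.5, -2.5)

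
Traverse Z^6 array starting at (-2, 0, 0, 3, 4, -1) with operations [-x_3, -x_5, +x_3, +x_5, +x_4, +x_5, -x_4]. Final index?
(-2, 0, 0, 3, 5, -1)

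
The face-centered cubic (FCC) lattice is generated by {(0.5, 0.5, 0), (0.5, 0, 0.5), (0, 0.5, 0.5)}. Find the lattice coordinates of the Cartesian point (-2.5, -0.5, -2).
-b₁ - 4b₂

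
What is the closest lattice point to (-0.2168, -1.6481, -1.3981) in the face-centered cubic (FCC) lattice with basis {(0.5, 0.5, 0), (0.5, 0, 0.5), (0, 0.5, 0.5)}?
(0, -1.5, -1.5)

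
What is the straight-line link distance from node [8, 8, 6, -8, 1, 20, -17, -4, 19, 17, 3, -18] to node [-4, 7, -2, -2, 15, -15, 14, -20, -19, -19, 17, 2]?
78.8606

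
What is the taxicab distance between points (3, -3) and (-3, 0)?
9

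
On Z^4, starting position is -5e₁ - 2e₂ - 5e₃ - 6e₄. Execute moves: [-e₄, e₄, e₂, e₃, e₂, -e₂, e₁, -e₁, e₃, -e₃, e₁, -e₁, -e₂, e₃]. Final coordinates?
(-5, -2, -3, -6)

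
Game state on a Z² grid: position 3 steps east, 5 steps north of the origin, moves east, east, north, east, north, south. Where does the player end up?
(6, 6)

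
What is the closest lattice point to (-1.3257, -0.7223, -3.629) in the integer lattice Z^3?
(-1, -1, -4)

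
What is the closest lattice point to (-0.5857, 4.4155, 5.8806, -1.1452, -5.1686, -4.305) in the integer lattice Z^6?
(-1, 4, 6, -1, -5, -4)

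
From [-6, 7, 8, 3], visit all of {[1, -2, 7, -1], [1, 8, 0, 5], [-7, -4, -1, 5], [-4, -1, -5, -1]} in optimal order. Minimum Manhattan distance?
73
(one optimal route: (-6, 7, 8, 3) → (1, 8, 0, 5) → (-7, -4, -1, 5) → (-4, -1, -5, -1) → (1, -2, 7, -1))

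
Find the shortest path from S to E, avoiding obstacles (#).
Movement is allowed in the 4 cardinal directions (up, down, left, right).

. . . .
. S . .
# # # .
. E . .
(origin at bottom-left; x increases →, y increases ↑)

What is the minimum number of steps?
6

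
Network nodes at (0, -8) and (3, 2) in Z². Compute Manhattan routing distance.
13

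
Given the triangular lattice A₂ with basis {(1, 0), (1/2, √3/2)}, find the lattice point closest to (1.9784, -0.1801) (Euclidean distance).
(2, 0)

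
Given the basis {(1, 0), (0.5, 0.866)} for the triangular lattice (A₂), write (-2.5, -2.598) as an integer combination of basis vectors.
-b₁ - 3b₂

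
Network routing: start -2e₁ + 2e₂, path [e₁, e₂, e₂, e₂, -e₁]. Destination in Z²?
(-2, 5)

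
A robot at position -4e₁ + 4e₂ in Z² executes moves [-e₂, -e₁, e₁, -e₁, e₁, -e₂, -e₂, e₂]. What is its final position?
(-4, 2)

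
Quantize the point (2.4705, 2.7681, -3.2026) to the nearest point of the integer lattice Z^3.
(2, 3, -3)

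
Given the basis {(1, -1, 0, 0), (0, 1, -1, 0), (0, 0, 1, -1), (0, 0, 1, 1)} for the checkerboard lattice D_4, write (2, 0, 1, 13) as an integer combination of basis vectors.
2b₁ + 2b₂ - 5b₃ + 8b₄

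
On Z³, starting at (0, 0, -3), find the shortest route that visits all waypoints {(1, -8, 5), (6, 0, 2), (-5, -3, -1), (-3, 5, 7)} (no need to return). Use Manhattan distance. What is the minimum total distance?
62
(one optimal route: (0, 0, -3) → (6, 0, 2) → (1, -8, 5) → (-5, -3, -1) → (-3, 5, 7))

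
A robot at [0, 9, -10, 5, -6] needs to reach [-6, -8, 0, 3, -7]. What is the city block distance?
36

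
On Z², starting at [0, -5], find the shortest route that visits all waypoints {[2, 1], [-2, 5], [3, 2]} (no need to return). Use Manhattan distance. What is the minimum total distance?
18
(one optimal route: (0, -5) → (2, 1) → (3, 2) → (-2, 5))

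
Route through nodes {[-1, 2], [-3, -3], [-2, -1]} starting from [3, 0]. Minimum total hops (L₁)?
13
(one optimal route: (3, 0) → (-1, 2) → (-2, -1) → (-3, -3))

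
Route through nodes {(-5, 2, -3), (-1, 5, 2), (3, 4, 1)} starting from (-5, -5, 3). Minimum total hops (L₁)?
31
(one optimal route: (-5, -5, 3) → (-5, 2, -3) → (-1, 5, 2) → (3, 4, 1))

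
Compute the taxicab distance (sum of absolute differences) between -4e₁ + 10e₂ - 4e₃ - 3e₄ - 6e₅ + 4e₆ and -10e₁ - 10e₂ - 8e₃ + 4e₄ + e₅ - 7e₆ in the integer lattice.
55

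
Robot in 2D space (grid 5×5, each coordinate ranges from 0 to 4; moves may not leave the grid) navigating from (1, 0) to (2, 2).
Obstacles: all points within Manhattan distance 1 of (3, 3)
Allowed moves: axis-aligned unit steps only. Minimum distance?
3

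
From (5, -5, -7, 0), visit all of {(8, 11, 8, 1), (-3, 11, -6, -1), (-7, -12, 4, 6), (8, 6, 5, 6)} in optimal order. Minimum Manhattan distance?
100
(one optimal route: (5, -5, -7, 0) → (-3, 11, -6, -1) → (8, 11, 8, 1) → (8, 6, 5, 6) → (-7, -12, 4, 6))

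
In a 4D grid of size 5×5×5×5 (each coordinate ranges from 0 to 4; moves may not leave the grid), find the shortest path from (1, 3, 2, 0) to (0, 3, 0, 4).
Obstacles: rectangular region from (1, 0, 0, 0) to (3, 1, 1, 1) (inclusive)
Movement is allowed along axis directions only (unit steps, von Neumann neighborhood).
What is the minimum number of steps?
7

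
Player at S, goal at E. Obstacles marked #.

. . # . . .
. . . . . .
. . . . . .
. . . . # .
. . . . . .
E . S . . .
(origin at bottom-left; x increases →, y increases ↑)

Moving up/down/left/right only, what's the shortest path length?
2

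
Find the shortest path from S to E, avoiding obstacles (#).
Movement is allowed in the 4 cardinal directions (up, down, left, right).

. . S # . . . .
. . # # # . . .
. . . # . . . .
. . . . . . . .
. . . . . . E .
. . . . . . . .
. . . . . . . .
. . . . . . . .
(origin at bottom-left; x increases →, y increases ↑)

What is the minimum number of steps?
10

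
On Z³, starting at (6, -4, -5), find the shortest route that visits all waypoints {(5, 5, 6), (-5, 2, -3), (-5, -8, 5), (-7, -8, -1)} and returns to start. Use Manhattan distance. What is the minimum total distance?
86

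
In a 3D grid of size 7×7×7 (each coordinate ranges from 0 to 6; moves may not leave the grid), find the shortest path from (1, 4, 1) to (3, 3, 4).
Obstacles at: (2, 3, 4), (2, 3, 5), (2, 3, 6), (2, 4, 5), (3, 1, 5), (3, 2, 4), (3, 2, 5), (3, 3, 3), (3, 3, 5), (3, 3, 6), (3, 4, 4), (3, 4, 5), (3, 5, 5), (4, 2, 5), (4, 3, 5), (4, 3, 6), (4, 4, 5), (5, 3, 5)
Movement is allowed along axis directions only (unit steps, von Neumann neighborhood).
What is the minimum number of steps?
8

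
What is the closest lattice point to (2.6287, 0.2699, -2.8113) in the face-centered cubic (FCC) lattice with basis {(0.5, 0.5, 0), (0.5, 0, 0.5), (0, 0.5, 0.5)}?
(2.5, 0.5, -3)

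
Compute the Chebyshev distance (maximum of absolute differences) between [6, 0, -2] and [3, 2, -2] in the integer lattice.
3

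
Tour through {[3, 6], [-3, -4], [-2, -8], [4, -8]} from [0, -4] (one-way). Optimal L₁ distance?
29
(one optimal route: (0, -4) → (-3, -4) → (-2, -8) → (4, -8) → (3, 6))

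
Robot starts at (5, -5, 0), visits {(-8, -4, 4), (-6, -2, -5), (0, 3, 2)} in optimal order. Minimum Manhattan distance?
45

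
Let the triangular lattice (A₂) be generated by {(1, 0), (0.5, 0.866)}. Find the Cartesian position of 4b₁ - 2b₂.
(3, -1.732)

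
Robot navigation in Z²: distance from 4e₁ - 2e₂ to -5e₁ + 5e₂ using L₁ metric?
16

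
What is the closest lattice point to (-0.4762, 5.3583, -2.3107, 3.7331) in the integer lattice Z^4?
(0, 5, -2, 4)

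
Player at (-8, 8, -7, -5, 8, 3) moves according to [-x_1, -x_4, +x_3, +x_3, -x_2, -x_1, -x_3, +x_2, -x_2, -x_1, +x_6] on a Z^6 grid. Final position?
(-11, 7, -6, -6, 8, 4)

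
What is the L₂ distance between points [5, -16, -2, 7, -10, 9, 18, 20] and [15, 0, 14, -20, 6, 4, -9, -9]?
56.4978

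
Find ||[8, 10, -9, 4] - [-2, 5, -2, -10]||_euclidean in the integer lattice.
19.2354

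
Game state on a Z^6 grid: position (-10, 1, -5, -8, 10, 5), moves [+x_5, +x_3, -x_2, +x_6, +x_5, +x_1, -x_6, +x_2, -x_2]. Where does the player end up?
(-9, 0, -4, -8, 12, 5)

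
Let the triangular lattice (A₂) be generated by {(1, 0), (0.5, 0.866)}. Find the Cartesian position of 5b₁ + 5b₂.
(7.5, 4.33)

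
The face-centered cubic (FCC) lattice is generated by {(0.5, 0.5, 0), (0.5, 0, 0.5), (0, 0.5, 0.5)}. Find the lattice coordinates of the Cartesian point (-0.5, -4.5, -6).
b₁ - 2b₂ - 10b₃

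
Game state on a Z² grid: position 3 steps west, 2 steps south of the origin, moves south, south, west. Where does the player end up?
(-4, -4)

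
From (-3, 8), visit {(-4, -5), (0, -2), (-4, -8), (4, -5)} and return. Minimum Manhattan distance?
48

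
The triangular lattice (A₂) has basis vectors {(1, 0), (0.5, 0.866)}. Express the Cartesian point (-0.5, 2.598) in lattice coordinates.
-2b₁ + 3b₂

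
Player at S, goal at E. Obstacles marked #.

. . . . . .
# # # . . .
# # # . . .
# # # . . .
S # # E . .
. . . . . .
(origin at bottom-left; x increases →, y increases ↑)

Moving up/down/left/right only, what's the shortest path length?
5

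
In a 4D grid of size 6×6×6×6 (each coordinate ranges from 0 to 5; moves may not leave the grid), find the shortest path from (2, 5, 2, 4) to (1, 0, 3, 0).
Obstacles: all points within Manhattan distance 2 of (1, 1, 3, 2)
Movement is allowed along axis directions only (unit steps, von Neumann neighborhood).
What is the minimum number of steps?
11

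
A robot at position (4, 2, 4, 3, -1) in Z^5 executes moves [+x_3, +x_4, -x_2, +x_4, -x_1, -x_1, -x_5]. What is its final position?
(2, 1, 5, 5, -2)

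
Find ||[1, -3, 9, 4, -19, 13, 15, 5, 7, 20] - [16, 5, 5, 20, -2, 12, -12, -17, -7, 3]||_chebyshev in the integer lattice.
27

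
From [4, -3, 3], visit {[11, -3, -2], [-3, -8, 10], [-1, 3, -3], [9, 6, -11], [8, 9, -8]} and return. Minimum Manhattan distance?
104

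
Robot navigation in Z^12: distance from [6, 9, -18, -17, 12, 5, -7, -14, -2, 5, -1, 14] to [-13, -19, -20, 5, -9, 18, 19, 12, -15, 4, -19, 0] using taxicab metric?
203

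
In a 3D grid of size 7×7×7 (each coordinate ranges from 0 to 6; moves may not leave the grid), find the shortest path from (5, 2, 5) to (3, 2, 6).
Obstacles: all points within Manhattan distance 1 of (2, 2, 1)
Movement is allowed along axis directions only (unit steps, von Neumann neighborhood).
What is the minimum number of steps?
3
(one shortest path: (5, 2, 5) → (4, 2, 5) → (3, 2, 5) → (3, 2, 6))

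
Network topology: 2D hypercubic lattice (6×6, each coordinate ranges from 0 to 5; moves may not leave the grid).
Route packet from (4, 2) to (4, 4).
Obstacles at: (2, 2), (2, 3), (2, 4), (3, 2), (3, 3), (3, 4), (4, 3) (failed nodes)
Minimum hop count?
4
(one shortest path: (4, 2) → (5, 2) → (5, 3) → (5, 4) → (4, 4))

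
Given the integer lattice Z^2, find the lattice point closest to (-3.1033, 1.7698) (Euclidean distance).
(-3, 2)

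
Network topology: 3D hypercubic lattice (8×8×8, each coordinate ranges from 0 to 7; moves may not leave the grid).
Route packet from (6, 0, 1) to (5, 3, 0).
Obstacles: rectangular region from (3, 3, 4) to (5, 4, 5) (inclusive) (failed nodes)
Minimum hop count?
5
(one shortest path: (6, 0, 1) → (5, 0, 1) → (5, 1, 1) → (5, 2, 1) → (5, 3, 1) → (5, 3, 0))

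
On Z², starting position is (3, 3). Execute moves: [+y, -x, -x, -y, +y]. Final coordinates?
(1, 4)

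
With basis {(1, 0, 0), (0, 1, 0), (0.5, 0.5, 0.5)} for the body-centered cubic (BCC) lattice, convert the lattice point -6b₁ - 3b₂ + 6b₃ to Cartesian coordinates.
(-3, 0, 3)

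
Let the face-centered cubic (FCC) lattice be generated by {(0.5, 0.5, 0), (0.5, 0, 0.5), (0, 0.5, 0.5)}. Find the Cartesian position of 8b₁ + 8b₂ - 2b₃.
(8, 3, 3)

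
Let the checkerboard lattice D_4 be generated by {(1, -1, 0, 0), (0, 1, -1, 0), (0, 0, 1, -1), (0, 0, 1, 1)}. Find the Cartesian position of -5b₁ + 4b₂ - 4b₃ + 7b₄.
(-5, 9, -1, 11)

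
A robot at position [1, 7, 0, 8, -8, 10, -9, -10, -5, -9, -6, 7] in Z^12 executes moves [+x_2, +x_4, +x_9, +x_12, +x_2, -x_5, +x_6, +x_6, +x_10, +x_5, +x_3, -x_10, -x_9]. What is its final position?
(1, 9, 1, 9, -8, 12, -9, -10, -5, -9, -6, 8)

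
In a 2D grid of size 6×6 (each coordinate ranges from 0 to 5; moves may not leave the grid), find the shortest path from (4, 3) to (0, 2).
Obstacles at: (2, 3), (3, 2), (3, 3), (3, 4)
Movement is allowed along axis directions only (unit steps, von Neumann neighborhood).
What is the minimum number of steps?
7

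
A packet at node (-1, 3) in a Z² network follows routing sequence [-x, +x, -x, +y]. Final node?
(-2, 4)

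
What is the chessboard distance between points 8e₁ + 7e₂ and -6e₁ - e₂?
14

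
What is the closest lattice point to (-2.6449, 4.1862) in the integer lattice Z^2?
(-3, 4)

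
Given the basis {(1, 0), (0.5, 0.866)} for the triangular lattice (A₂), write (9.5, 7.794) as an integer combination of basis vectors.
5b₁ + 9b₂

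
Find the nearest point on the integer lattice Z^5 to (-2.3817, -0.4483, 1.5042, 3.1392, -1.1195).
(-2, 0, 2, 3, -1)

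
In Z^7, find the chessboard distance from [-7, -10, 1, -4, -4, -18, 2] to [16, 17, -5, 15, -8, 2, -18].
27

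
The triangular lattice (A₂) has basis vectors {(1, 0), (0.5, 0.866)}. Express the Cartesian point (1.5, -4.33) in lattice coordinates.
4b₁ - 5b₂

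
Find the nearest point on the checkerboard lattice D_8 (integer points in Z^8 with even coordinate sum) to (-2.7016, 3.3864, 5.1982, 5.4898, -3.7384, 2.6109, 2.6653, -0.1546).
(-3, 3, 5, 5, -4, 3, 3, 0)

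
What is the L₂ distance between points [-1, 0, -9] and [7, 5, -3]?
11.1803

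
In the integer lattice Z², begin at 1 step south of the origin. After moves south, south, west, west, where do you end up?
(-2, -3)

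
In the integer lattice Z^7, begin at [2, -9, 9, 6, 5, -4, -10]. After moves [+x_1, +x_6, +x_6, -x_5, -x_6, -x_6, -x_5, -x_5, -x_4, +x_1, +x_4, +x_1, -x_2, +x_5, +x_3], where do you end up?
(5, -10, 10, 6, 3, -4, -10)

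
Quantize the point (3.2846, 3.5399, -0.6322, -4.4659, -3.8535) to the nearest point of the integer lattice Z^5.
(3, 4, -1, -4, -4)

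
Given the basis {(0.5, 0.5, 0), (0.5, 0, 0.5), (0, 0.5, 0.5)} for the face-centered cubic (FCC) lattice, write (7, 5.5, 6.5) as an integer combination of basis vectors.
6b₁ + 8b₂ + 5b₃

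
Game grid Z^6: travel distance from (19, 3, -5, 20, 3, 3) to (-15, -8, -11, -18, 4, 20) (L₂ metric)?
55.1996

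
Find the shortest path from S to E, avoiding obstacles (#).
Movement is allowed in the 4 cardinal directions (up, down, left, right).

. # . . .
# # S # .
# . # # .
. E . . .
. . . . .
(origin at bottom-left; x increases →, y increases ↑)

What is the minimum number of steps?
9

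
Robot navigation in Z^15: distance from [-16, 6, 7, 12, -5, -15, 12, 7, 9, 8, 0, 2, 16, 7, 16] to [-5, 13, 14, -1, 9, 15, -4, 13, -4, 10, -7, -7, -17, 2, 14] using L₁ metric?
175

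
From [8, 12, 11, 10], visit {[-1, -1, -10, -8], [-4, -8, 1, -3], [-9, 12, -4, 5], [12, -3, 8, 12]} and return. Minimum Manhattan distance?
170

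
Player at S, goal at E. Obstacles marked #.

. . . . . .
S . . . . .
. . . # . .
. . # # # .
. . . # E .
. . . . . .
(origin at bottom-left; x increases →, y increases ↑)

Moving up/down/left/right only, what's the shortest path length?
9
(one shortest path: (0, 4) → (1, 4) → (2, 4) → (3, 4) → (4, 4) → (5, 4) → (5, 3) → (5, 2) → (5, 1) → (4, 1))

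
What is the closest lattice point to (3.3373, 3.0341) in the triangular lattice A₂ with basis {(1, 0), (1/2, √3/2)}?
(3.5, 2.598)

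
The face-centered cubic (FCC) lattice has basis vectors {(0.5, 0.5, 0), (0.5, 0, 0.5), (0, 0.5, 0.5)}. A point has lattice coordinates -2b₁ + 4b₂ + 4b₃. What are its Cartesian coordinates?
(1, 1, 4)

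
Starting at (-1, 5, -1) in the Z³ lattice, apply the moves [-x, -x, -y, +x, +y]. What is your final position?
(-2, 5, -1)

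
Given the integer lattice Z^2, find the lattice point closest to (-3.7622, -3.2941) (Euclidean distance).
(-4, -3)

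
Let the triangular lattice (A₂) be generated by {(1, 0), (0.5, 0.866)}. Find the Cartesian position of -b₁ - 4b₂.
(-3, -3.464)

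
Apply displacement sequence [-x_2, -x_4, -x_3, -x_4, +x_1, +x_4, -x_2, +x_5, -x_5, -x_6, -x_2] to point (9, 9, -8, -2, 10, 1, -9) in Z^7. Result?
(10, 6, -9, -3, 10, 0, -9)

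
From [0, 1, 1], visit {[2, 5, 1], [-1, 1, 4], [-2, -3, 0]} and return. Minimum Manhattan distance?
32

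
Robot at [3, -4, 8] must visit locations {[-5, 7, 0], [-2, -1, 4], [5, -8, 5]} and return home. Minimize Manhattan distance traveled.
66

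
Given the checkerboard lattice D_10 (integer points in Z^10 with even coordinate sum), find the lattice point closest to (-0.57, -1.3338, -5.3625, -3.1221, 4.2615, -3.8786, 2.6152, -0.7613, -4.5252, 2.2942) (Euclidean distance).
(-1, -1, -5, -3, 4, -4, 3, -1, -4, 2)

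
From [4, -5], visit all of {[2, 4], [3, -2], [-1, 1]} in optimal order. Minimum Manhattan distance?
17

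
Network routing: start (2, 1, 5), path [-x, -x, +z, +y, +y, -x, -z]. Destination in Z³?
(-1, 3, 5)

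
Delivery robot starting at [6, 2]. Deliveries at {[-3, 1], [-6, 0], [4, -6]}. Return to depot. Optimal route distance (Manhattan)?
40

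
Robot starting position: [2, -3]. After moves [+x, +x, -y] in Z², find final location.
(4, -4)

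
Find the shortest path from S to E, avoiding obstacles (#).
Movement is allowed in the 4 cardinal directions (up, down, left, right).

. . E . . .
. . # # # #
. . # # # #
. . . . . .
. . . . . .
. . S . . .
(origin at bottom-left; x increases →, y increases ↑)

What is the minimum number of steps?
7
(one shortest path: (2, 0) → (1, 0) → (1, 1) → (1, 2) → (1, 3) → (1, 4) → (1, 5) → (2, 5))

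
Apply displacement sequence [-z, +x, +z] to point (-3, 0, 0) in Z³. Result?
(-2, 0, 0)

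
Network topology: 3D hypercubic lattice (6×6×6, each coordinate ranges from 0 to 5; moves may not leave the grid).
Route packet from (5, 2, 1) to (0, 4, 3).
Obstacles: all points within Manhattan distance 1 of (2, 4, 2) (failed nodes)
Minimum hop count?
9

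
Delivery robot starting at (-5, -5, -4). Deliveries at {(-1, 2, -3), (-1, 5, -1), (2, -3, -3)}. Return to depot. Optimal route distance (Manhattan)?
40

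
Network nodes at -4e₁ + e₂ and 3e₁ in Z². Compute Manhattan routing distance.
8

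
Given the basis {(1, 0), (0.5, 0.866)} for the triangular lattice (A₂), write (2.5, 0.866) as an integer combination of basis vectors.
2b₁ + b₂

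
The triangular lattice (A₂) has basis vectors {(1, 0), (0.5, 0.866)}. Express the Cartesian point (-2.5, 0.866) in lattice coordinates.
-3b₁ + b₂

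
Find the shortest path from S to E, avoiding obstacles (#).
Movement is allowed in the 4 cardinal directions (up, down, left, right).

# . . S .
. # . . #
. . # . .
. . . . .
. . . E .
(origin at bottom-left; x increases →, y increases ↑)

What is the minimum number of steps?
4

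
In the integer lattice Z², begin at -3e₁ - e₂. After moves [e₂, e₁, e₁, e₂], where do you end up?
(-1, 1)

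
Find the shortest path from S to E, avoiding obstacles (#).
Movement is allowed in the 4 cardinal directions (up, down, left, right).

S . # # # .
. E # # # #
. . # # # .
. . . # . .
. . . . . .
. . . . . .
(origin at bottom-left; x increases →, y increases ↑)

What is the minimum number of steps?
2
(one shortest path: (0, 5) → (1, 5) → (1, 4))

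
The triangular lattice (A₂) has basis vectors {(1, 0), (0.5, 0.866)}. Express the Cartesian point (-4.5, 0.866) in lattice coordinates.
-5b₁ + b₂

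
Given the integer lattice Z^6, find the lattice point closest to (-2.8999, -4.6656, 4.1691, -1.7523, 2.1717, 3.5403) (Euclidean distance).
(-3, -5, 4, -2, 2, 4)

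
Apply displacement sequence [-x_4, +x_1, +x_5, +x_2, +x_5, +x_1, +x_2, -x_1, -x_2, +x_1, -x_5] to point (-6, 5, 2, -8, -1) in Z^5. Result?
(-4, 6, 2, -9, 0)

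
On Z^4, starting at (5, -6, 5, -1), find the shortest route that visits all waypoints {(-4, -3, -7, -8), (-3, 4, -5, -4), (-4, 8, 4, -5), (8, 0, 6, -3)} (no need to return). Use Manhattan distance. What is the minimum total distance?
65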